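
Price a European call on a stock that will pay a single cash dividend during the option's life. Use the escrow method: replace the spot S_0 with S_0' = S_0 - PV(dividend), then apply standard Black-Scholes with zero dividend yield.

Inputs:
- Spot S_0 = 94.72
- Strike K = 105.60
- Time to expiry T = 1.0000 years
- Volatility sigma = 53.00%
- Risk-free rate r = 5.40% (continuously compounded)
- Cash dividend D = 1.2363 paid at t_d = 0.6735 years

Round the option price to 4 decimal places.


PV(D) = D * exp(-r * t_d) = 1.2363 * 0.96428441 = 1.19214481
S_0' = S_0 - PV(D) = 94.7200 - 1.19214481 = 93.52785519
d1 = (ln(S_0'/K) + (r + sigma^2/2)*T) / (sigma*sqrt(T)) = 0.13783196
d2 = d1 - sigma*sqrt(T) = -0.39216804
exp(-rT) = 0.94743211
N(d1) = 0.55481339; N(d2) = 0.34746703
C = S_0' * N(d1) - K * exp(-rT) * N(d2) = 93.52785519 * 0.55481339 - 105.6000 * 0.94743211 * 0.34746703 = 17.1268

Answer: Price = 17.1268


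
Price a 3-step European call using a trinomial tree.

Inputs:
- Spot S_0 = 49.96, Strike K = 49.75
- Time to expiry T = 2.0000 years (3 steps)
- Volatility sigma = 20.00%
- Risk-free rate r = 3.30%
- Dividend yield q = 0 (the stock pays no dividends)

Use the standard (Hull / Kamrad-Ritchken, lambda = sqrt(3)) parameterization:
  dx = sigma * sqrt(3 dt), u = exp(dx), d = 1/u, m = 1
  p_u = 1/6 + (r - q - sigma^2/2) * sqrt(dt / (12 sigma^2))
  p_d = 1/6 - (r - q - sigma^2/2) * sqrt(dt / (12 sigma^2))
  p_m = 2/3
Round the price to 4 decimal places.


Answer: Price = V(0,0) = 6.8176

Derivation:
dt = T/N = 0.666667; dx = sigma*sqrt(3*dt) = 0.282843
u = exp(dx) = 1.326896; d = 1/u = 0.753638
p_u = 0.181987, p_m = 0.666667, p_d = 0.151346
Discount per step: exp(-r*dt) = 0.978240
Stock lattice S(k, j) with j the centered position index:
  k=0: S(0,+0) = 49.9600
  k=1: S(1,-1) = 37.6518; S(1,+0) = 49.9600; S(1,+1) = 66.2917
  k=2: S(2,-2) = 28.3758; S(2,-1) = 37.6518; S(2,+0) = 49.9600; S(2,+1) = 66.2917; S(2,+2) = 87.9623
  k=3: S(3,-3) = 21.3851; S(3,-2) = 28.3758; S(3,-1) = 37.6518; S(3,+0) = 49.9600; S(3,+1) = 66.2917; S(3,+2) = 87.9623; S(3,+3) = 116.7168
Terminal payoffs V(N, j) = max(S_T - K, 0):
  V(3,-3) = 0.000000; V(3,-2) = 0.000000; V(3,-1) = 0.000000; V(3,+0) = 0.210000; V(3,+1) = 16.541746; V(3,+2) = 38.212282; V(3,+3) = 66.966839
Backward induction: V(k, j) = exp(-r*dt) * [p_u * V(k+1, j+1) + p_m * V(k+1, j) + p_d * V(k+1, j-1)]
  V(2,-2) = exp(-r*dt) * [p_u*0.000000 + p_m*0.000000 + p_d*0.000000] = 0.000000
  V(2,-1) = exp(-r*dt) * [p_u*0.210000 + p_m*0.000000 + p_d*0.000000] = 0.037386
  V(2,+0) = exp(-r*dt) * [p_u*16.541746 + p_m*0.210000 + p_d*0.000000] = 3.081836
  V(2,+1) = exp(-r*dt) * [p_u*38.212282 + p_m*16.541746 + p_d*0.210000] = 17.621789
  V(2,+2) = exp(-r*dt) * [p_u*66.966839 + p_m*38.212282 + p_d*16.541746] = 39.291506
  V(1,-1) = exp(-r*dt) * [p_u*3.081836 + p_m*0.037386 + p_d*0.000000] = 0.573033
  V(1,+0) = exp(-r*dt) * [p_u*17.621789 + p_m*3.081836 + p_d*0.037386] = 5.152546
  V(1,+1) = exp(-r*dt) * [p_u*39.291506 + p_m*17.621789 + p_d*3.081836] = 18.943464
  V(0,+0) = exp(-r*dt) * [p_u*18.943464 + p_m*5.152546 + p_d*0.573033] = 6.817578


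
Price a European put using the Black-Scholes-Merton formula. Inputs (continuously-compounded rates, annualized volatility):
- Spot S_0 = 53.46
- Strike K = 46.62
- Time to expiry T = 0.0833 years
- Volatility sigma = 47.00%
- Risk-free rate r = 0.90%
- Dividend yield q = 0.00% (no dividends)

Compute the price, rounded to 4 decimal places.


d1 = (ln(S/K) + (r - q + 0.5*sigma^2) * T) / (sigma * sqrt(T)) = 1.08259545
d2 = d1 - sigma * sqrt(T) = 0.94694527
exp(-rT) = 0.99925058; exp(-qT) = 1.00000000
P = K * exp(-rT) * N(-d2) - S_0 * exp(-qT) * N(-d1)
N(-d1) = 0.13949401; N(-d2) = 0.17183333
P = 46.6200 * 0.99925058 * 0.17183333 - 53.4600 * 1.00000000 * 0.13949401 = 0.5475

Answer: Price = 0.5475


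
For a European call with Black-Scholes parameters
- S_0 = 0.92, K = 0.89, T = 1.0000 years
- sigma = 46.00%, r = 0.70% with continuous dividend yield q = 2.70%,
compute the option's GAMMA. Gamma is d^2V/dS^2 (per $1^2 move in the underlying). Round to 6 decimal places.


Answer: Gamma = 0.887397

Derivation:
d1 = 0.2585917550; d2 = -0.2014082450
phi(d1) = 0.3858242280; exp(-qT) = 0.9733612415; exp(-rT) = 0.9930244429
Gamma = exp(-qT) * phi(d1) / (S * sigma * sqrt(T)) = 0.9733612415 * 0.3858242280 / (0.9200 * 0.4600 * 1.0000000000) = 0.887397


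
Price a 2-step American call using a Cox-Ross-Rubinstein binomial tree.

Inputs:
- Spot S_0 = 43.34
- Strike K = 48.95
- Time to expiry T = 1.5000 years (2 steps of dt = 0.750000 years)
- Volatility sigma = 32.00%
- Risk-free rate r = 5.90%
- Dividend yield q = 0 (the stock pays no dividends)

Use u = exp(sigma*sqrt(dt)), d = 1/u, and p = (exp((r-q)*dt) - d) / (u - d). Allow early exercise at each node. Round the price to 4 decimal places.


Answer: Price = V(0,0) = 6.3498

Derivation:
dt = T/N = 0.750000
u = exp(sigma*sqrt(dt)) = 1.319335; d = 1/u = 0.757957
p = (exp((r-q)*dt) - d) / (u - d) = 0.511752
Discount per step: exp(-r*dt) = 0.956715
Stock lattice S(k, i) with i counting down-moves:
  k=0: S(0,0) = 43.3400
  k=1: S(1,0) = 57.1800; S(1,1) = 32.8499
  k=2: S(2,0) = 75.4396; S(2,1) = 43.3400; S(2,2) = 24.8988
Terminal payoffs V(N, i) = max(S_T - K, 0):
  V(2,0) = 26.489594; V(2,1) = 0.000000; V(2,2) = 0.000000
Backward induction: V(k, i) = exp(-r*dt) * [p * V(k+1, i) + (1-p) * V(k+1, i+1)]; then take max(V_cont, immediate exercise) for American.
  V(1,0) = exp(-r*dt) * [p*26.489594 + (1-p)*0.000000] = 12.969320; exercise = 8.229996; V(1,0) = max -> 12.969320
  V(1,1) = exp(-r*dt) * [p*0.000000 + (1-p)*0.000000] = 0.000000; exercise = 0.000000; V(1,1) = max -> 0.000000
  V(0,0) = exp(-r*dt) * [p*12.969320 + (1-p)*0.000000] = 6.349786; exercise = 0.000000; V(0,0) = max -> 6.349786


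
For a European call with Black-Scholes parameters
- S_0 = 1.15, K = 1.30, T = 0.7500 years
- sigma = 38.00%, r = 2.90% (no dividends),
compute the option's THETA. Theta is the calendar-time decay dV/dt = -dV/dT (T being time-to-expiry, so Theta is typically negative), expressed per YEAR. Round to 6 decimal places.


d1 = -0.1419136749; d2 = -0.4710033283
phi(d1) = 0.3949451918; exp(-qT) = 1.0000000000; exp(-rT) = 0.9784848257
Theta = -S*exp(-qT)*phi(d1)*sigma/(2*sqrt(T)) - r*K*exp(-rT)*N(d2) + q*S*exp(-qT)*N(d1)
N(d1) = 0.4435740963; N(d2) = 0.3188191790; sqrt(T) = 0.8660254038
Term 1 = -1.1500 * 1.0000000000 * 0.3949451918 * 0.3800 / (2 * 0.8660254038) = -0.0996454885
Term 2 = -0.0290 * 1.3000 * 0.9784848257 * 0.3188191790 = -0.0117608818
Term 3 = 0 (no dividend yield, q = 0)
Theta = -0.0996454885 + (-0.0117608818) + (0.0000000000) = -0.111406

Answer: Theta = -0.111406


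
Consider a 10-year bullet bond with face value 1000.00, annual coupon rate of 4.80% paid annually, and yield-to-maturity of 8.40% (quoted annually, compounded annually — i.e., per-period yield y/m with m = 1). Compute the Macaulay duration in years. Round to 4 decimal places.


Answer: Macaulay duration = 7.8606 years

Derivation:
Coupon per period c = face * coupon_rate / m = 48.000000
Periods per year m = 1; per-period yield y/m = 0.084000
Number of cashflows N = 10
Cashflows (t years, CF_t, discount factor 1/(1+y/m)^(m*t), PV):
  t = 1.0000: CF_t = 48.000000, DF = 0.922509, PV = 44.280443
  t = 2.0000: CF_t = 48.000000, DF = 0.851023, PV = 40.849117
  t = 3.0000: CF_t = 48.000000, DF = 0.785077, PV = 37.683687
  t = 4.0000: CF_t = 48.000000, DF = 0.724241, PV = 34.763549
  t = 5.0000: CF_t = 48.000000, DF = 0.668119, PV = 32.069695
  t = 6.0000: CF_t = 48.000000, DF = 0.616346, PV = 29.584589
  t = 7.0000: CF_t = 48.000000, DF = 0.568585, PV = 27.292057
  t = 8.0000: CF_t = 48.000000, DF = 0.524524, PV = 25.177174
  t = 9.0000: CF_t = 48.000000, DF = 0.483879, PV = 23.226175
  t = 10.0000: CF_t = 1048.000000, DF = 0.446383, PV = 467.808879
Price P = sum_t PV_t = 762.735365
Macaulay numerator sum_t t * PV_t:
  t * PV_t at t = 1.0000: 44.280443
  t * PV_t at t = 2.0000: 81.698234
  t * PV_t at t = 3.0000: 113.051062
  t * PV_t at t = 4.0000: 139.054196
  t * PV_t at t = 5.0000: 160.348474
  t * PV_t at t = 6.0000: 177.507536
  t * PV_t at t = 7.0000: 191.044396
  t * PV_t at t = 8.0000: 201.417391
  t * PV_t at t = 9.0000: 209.035577
  t * PV_t at t = 10.0000: 4678.088792
Macaulay duration D = (sum_t t * PV_t) / P = 5995.526100 / 762.735365 = 7.860559


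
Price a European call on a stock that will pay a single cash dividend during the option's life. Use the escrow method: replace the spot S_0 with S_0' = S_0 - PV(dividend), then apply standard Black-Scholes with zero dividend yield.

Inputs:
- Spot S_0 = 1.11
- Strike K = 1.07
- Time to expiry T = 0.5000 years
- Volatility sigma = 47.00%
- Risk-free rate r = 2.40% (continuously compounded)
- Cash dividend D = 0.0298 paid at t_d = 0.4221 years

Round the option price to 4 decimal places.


Answer: Price = 0.1530

Derivation:
PV(D) = D * exp(-r * t_d) = 0.0298 * 0.98992074 = 0.02949964
S_0' = S_0 - PV(D) = 1.1100 - 0.02949964 = 1.08050036
d1 = (ln(S_0'/K) + (r + sigma^2/2)*T) / (sigma*sqrt(T)) = 0.23166197
d2 = d1 - sigma*sqrt(T) = -0.10067821
exp(-rT) = 0.98807171
N(d1) = 0.59159972; N(d2) = 0.45990295
C = S_0' * N(d1) - K * exp(-rT) * N(d2) = 1.08050036 * 0.59159972 - 1.0700 * 0.98807171 * 0.45990295 = 0.1530


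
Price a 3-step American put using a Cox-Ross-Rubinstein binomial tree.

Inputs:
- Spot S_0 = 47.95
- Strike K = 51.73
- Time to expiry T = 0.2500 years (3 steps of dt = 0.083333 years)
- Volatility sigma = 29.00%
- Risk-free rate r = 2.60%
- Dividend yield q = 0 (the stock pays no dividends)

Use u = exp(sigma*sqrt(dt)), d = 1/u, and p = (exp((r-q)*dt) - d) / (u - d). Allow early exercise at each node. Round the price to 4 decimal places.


dt = T/N = 0.083333
u = exp(sigma*sqrt(dt)) = 1.087320; d = 1/u = 0.919693
p = (exp((r-q)*dt) - d) / (u - d) = 0.492023
Discount per step: exp(-r*dt) = 0.997836
Stock lattice S(k, i) with i counting down-moves:
  k=0: S(0,0) = 47.9500
  k=1: S(1,0) = 52.1370; S(1,1) = 44.0993
  k=2: S(2,0) = 56.6896; S(2,1) = 47.9500; S(2,2) = 40.5578
  k=3: S(3,0) = 61.6397; S(3,1) = 52.1370; S(3,2) = 44.0993; S(3,3) = 37.3007
Terminal payoffs V(N, i) = max(K - S_T, 0):
  V(3,0) = 0.000000; V(3,1) = 0.000000; V(3,2) = 7.630740; V(3,3) = 14.429325
Backward induction: V(k, i) = exp(-r*dt) * [p * V(k+1, i) + (1-p) * V(k+1, i+1)]; then take max(V_cont, immediate exercise) for American.
  V(2,0) = exp(-r*dt) * [p*0.000000 + (1-p)*0.000000] = 0.000000; exercise = 0.000000; V(2,0) = max -> 0.000000
  V(2,1) = exp(-r*dt) * [p*0.000000 + (1-p)*7.630740] = 3.867852; exercise = 3.780000; V(2,1) = max -> 3.867852
  V(2,2) = exp(-r*dt) * [p*7.630740 + (1-p)*14.429325] = 11.060276; exercise = 11.172236; V(2,2) = max -> 11.172236
  V(1,0) = exp(-r*dt) * [p*0.000000 + (1-p)*3.867852] = 1.960528; exercise = 0.000000; V(1,0) = max -> 1.960528
  V(1,1) = exp(-r*dt) * [p*3.867852 + (1-p)*11.172236] = 7.561911; exercise = 7.630740; V(1,1) = max -> 7.630740
  V(0,0) = exp(-r*dt) * [p*1.960528 + (1-p)*7.630740] = 4.830389; exercise = 3.780000; V(0,0) = max -> 4.830389

Answer: Price = V(0,0) = 4.8304


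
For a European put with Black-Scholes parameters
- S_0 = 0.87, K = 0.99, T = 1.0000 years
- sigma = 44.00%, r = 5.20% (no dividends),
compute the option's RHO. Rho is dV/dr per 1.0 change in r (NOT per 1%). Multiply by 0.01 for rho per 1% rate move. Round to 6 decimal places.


Answer: Rho = -0.614423

Derivation:
d1 = 0.0445187921; d2 = -0.3954812079
phi(d1) = 0.3985471398; exp(-qT) = 1.0000000000; exp(-rT) = 0.9493288668
N(-d2) = 0.6537561062
Rho = -K*T*exp(-rT)*N(-d2) = -0.9900 * 1.0000 * 0.9493288668 * 0.6537561062 = -0.614423


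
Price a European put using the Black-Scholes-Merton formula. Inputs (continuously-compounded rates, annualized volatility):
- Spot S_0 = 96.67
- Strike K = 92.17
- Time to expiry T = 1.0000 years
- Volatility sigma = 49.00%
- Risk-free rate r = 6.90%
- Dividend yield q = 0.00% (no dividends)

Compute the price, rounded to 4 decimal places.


d1 = (ln(S/K) + (r - q + 0.5*sigma^2) * T) / (sigma * sqrt(T)) = 0.48309881
d2 = d1 - sigma * sqrt(T) = -0.00690119
exp(-rT) = 0.93332668; exp(-qT) = 1.00000000
P = K * exp(-rT) * N(-d2) - S_0 * exp(-qT) * N(-d1)
N(-d1) = 0.31451279; N(-d2) = 0.50275315
P = 92.1700 * 0.93332668 * 0.50275315 - 96.6700 * 1.00000000 * 0.31451279 = 12.8452

Answer: Price = 12.8452


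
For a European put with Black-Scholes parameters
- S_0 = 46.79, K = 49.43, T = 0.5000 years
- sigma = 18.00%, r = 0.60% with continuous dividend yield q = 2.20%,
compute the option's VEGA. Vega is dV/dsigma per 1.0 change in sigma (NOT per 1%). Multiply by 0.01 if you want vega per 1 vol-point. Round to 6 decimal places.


d1 = -0.4304553577; d2 = -0.5577345783
phi(d1) = 0.3636423531; exp(-qT) = 0.9890602788; exp(-rT) = 0.9970044955
Vega = S * exp(-qT) * phi(d1) * sqrt(T) = 46.7900 * 0.9890602788 * 0.3636423531 * 0.7071067812 = 11.899680

Answer: Vega = 11.899680


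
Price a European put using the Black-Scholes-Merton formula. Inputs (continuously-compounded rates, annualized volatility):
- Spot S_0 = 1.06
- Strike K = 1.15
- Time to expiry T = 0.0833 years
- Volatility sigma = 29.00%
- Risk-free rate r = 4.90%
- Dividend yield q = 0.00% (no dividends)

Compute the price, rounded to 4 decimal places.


Answer: Price = 0.0942

Derivation:
d1 = (ln(S/K) + (r - q + 0.5*sigma^2) * T) / (sigma * sqrt(T)) = -0.88302764
d2 = d1 - sigma * sqrt(T) = -0.96672668
exp(-rT) = 0.99592662; exp(-qT) = 1.00000000
P = K * exp(-rT) * N(-d2) - S_0 * exp(-qT) * N(-d1)
N(-d1) = 0.81138933; N(-d2) = 0.83315966
P = 1.1500 * 0.99592662 * 0.83315966 - 1.0600 * 1.00000000 * 0.81138933 = 0.0942


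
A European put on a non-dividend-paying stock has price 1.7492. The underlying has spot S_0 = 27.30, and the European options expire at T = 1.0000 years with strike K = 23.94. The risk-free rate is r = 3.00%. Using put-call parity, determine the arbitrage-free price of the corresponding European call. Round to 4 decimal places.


Answer: Call price = 5.8167

Derivation:
Put-call parity: C - P = S_0 * exp(-qT) - K * exp(-rT).
S_0 * exp(-qT) = 27.3000 * 1.00000000 = 27.30000000
K * exp(-rT) = 23.9400 * 0.97044553 = 23.23246607
C = P + S*exp(-qT) - K*exp(-rT)
C = 1.7492 + 27.30000000 - 23.23246607 = 5.8167


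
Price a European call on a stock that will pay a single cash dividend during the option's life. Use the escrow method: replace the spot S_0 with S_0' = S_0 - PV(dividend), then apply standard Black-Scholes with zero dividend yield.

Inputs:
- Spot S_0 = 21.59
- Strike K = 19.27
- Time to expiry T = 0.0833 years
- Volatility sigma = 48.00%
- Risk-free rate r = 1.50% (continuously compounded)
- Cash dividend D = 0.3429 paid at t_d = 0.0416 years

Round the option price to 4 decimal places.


Answer: Price = 2.3916

Derivation:
PV(D) = D * exp(-r * t_d) = 0.3429 * 0.99937619 = 0.34268610
S_0' = S_0 - PV(D) = 21.5900 - 0.34268610 = 21.24731390
d1 = (ln(S_0'/K) + (r + sigma^2/2)*T) / (sigma*sqrt(T)) = 0.78338040
d2 = d1 - sigma*sqrt(T) = 0.64484405
exp(-rT) = 0.99875128
N(d1) = 0.78329812; N(d2) = 0.74048587
C = S_0' * N(d1) - K * exp(-rT) * N(d2) = 21.24731390 * 0.78329812 - 19.2700 * 0.99875128 * 0.74048587 = 2.3916


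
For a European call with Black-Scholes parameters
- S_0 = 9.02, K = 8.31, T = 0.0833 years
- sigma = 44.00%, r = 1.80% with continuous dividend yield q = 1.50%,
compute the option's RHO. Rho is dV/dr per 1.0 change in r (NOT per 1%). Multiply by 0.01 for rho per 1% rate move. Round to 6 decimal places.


Answer: Rho = 0.497938

Derivation:
d1 = 0.7110551196; d2 = 0.5840634664
phi(d1) = 0.3098279224; exp(-qT) = 0.9987512803; exp(-rT) = 0.9985017235
N(d2) = 0.7204111934
Rho = K*T*exp(-rT)*N(d2) = 8.3100 * 0.0833 * 0.9985017235 * 0.7204111934 = 0.497938


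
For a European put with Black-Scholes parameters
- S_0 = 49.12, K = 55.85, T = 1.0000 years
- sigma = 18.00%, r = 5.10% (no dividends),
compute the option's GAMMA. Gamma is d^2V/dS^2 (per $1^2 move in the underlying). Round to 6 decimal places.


Answer: Gamma = 0.042587

Derivation:
d1 = -0.3400180093; d2 = -0.5200180093
phi(d1) = 0.3765348562; exp(-qT) = 1.0000000000; exp(-rT) = 0.9502786705
Gamma = exp(-qT) * phi(d1) / (S * sigma * sqrt(T)) = 1.0000000000 * 0.3765348562 / (49.1200 * 0.1800 * 1.0000000000) = 0.042587


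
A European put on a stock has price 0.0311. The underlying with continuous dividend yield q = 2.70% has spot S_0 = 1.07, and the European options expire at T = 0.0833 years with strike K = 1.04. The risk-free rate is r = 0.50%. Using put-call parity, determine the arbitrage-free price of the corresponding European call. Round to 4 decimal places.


Answer: Call price = 0.0591

Derivation:
Put-call parity: C - P = S_0 * exp(-qT) - K * exp(-rT).
S_0 * exp(-qT) = 1.0700 * 0.99775343 = 1.06759617
K * exp(-rT) = 1.0400 * 0.99958359 = 1.03956693
C = P + S*exp(-qT) - K*exp(-rT)
C = 0.0311 + 1.06759617 - 1.03956693 = 0.0591


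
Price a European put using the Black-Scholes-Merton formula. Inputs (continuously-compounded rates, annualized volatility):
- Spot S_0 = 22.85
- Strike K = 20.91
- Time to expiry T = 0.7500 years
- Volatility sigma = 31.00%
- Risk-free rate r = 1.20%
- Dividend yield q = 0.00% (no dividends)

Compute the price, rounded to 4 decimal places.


d1 = (ln(S/K) + (r - q + 0.5*sigma^2) * T) / (sigma * sqrt(T)) = 0.49823877
d2 = d1 - sigma * sqrt(T) = 0.22977089
exp(-rT) = 0.99104038; exp(-qT) = 1.00000000
P = K * exp(-rT) * N(-d2) - S_0 * exp(-qT) * N(-d1)
N(-d1) = 0.30915788; N(-d2) = 0.40913490
P = 20.9100 * 0.99104038 * 0.40913490 - 22.8500 * 1.00000000 * 0.30915788 = 1.4141

Answer: Price = 1.4141


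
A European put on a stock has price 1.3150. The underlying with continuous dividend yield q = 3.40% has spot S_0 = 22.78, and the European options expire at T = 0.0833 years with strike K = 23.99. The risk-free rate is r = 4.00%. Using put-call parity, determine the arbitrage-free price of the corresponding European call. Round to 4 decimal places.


Answer: Call price = 0.1204

Derivation:
Put-call parity: C - P = S_0 * exp(-qT) - K * exp(-rT).
S_0 * exp(-qT) = 22.7800 * 0.99717181 = 22.71557376
K * exp(-rT) = 23.9900 * 0.99667354 = 23.91019834
C = P + S*exp(-qT) - K*exp(-rT)
C = 1.3150 + 22.71557376 - 23.91019834 = 0.1204


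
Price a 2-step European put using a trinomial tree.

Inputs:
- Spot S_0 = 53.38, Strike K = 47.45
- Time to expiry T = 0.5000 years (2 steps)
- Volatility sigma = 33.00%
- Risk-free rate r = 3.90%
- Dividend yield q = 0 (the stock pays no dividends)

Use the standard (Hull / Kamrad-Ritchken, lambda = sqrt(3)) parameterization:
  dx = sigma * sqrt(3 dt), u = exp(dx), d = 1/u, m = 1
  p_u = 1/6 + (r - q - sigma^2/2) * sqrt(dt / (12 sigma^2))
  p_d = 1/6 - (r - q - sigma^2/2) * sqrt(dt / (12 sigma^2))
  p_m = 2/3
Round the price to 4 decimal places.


dt = T/N = 0.250000; dx = sigma*sqrt(3*dt) = 0.285788
u = exp(dx) = 1.330811; d = 1/u = 0.751422
p_u = 0.159909, p_m = 0.666667, p_d = 0.173424
Discount per step: exp(-r*dt) = 0.990297
Stock lattice S(k, j) with j the centered position index:
  k=0: S(0,+0) = 53.3800
  k=1: S(1,-1) = 40.1109; S(1,+0) = 53.3800; S(1,+1) = 71.0387
  k=2: S(2,-2) = 30.1402; S(2,-1) = 40.1109; S(2,+0) = 53.3800; S(2,+1) = 71.0387; S(2,+2) = 94.5390
Terminal payoffs V(N, j) = max(K - S_T, 0):
  V(2,-2) = 17.309814; V(2,-1) = 7.339114; V(2,+0) = 0.000000; V(2,+1) = 0.000000; V(2,+2) = 0.000000
Backward induction: V(k, j) = exp(-r*dt) * [p_u * V(k+1, j+1) + p_m * V(k+1, j) + p_d * V(k+1, j-1)]
  V(1,-1) = exp(-r*dt) * [p_u*0.000000 + p_m*7.339114 + p_d*17.309814] = 7.818086
  V(1,+0) = exp(-r*dt) * [p_u*0.000000 + p_m*0.000000 + p_d*7.339114] = 1.260431
  V(1,+1) = exp(-r*dt) * [p_u*0.000000 + p_m*0.000000 + p_d*0.000000] = 0.000000
  V(0,+0) = exp(-r*dt) * [p_u*0.000000 + p_m*1.260431 + p_d*7.818086] = 2.174825

Answer: Price = V(0,0) = 2.1748


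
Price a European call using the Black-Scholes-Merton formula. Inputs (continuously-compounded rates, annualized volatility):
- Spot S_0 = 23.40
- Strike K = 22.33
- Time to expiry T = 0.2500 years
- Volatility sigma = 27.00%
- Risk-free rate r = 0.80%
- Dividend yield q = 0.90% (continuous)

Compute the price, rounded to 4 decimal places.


Answer: Price = 1.8311

Derivation:
d1 = (ln(S/K) + (r - q + 0.5*sigma^2) * T) / (sigma * sqrt(T)) = 0.41235153
d2 = d1 - sigma * sqrt(T) = 0.27735153
exp(-rT) = 0.99800200; exp(-qT) = 0.99775253
C = S_0 * exp(-qT) * N(d1) - K * exp(-rT) * N(d2)
N(d1) = 0.65995911; N(d2) = 0.60924490
C = 23.4000 * 0.99775253 * 0.65995911 - 22.3300 * 0.99800200 * 0.60924490 = 1.8311


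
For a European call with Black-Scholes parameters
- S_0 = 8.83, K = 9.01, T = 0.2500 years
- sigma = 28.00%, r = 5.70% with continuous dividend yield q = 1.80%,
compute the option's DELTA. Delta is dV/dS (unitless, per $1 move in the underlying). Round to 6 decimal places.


Answer: Delta = 0.495968

Derivation:
d1 = -0.0045004072; d2 = -0.1445004072
phi(d1) = 0.3989382404; exp(-qT) = 0.9955101098; exp(-rT) = 0.9858510507
N(d1) = 0.4982046034
Delta = exp(-qT) * N(d1) = 0.9955101098 * 0.4982046034 = 0.495968


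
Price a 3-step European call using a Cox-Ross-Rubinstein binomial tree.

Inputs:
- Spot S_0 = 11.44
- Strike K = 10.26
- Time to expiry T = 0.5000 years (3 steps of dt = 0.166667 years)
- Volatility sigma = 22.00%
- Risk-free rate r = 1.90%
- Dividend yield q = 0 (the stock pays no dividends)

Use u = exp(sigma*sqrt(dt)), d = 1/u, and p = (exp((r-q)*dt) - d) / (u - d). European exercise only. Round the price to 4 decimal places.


Answer: Price = V(0,0) = 1.4710

Derivation:
dt = T/N = 0.166667
u = exp(sigma*sqrt(dt)) = 1.093971; d = 1/u = 0.914101
p = (exp((r-q)*dt) - d) / (u - d) = 0.495195
Discount per step: exp(-r*dt) = 0.996838
Stock lattice S(k, i) with i counting down-moves:
  k=0: S(0,0) = 11.4400
  k=1: S(1,0) = 12.5150; S(1,1) = 10.4573
  k=2: S(2,0) = 13.6911; S(2,1) = 11.4400; S(2,2) = 9.5590
  k=3: S(3,0) = 14.9777; S(3,1) = 12.5150; S(3,2) = 10.4573; S(3,3) = 8.7379
Terminal payoffs V(N, i) = max(S_T - K, 0):
  V(3,0) = 4.717661; V(3,1) = 2.255034; V(3,2) = 0.197311; V(3,3) = 0.000000
Backward induction: V(k, i) = exp(-r*dt) * [p * V(k+1, i) + (1-p) * V(k+1, i+1)].
  V(2,0) = exp(-r*dt) * [p*4.717661 + (1-p)*2.255034] = 3.463528
  V(2,1) = exp(-r*dt) * [p*2.255034 + (1-p)*0.197311] = 1.212439
  V(2,2) = exp(-r*dt) * [p*0.197311 + (1-p)*0.000000] = 0.097398
  V(1,0) = exp(-r*dt) * [p*3.463528 + (1-p)*1.212439] = 2.319808
  V(1,1) = exp(-r*dt) * [p*1.212439 + (1-p)*0.097398] = 0.647507
  V(0,0) = exp(-r*dt) * [p*2.319808 + (1-p)*0.647507] = 1.470956


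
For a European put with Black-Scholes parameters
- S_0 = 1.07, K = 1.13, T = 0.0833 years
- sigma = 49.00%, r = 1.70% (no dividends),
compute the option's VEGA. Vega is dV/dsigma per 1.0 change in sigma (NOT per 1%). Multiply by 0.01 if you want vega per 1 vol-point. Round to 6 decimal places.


d1 = -0.3050625767; d2 = -0.4464850996
phi(d1) = 0.3808041336; exp(-qT) = 1.0000000000; exp(-rT) = 0.9985849022
Vega = S * exp(-qT) * phi(d1) * sqrt(T) = 1.0700 * 1.0000000000 * 0.3808041336 * 0.2886173938 = 0.117600

Answer: Vega = 0.117600


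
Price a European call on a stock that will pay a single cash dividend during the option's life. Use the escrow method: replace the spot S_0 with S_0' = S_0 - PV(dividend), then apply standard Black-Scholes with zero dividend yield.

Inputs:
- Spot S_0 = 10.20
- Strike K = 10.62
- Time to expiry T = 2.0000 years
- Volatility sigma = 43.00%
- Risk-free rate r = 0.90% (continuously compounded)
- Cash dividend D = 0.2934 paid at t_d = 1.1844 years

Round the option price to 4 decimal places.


Answer: Price = 2.1777

Derivation:
PV(D) = D * exp(-r * t_d) = 0.2934 * 0.98939701 = 0.29028908
S_0' = S_0 - PV(D) = 10.2000 - 0.29028908 = 9.90971092
d1 = (ln(S_0'/K) + (r + sigma^2/2)*T) / (sigma*sqrt(T)) = 0.21982167
d2 = d1 - sigma*sqrt(T) = -0.38829016
exp(-rT) = 0.98216103
N(d1) = 0.58699498; N(d2) = 0.34890066
C = S_0' * N(d1) - K * exp(-rT) * N(d2) = 9.90971092 * 0.58699498 - 10.6200 * 0.98216103 * 0.34890066 = 2.1777


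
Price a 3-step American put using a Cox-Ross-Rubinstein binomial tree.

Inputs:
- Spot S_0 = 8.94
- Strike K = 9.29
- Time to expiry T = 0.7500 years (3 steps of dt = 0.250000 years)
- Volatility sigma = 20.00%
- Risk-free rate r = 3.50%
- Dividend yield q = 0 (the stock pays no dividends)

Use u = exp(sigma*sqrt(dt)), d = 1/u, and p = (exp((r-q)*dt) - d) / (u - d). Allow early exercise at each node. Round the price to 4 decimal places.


Answer: Price = V(0,0) = 0.7292

Derivation:
dt = T/N = 0.250000
u = exp(sigma*sqrt(dt)) = 1.105171; d = 1/u = 0.904837
p = (exp((r-q)*dt) - d) / (u - d) = 0.518890
Discount per step: exp(-r*dt) = 0.991288
Stock lattice S(k, i) with i counting down-moves:
  k=0: S(0,0) = 8.9400
  k=1: S(1,0) = 9.8802; S(1,1) = 8.0892
  k=2: S(2,0) = 10.9193; S(2,1) = 8.9400; S(2,2) = 7.3195
  k=3: S(3,0) = 12.0677; S(3,1) = 9.8802; S(3,2) = 8.0892; S(3,3) = 6.6229
Terminal payoffs V(N, i) = max(K - S_T, 0):
  V(3,0) = 0.000000; V(3,1) = 0.000000; V(3,2) = 1.200753; V(3,3) = 2.667085
Backward induction: V(k, i) = exp(-r*dt) * [p * V(k+1, i) + (1-p) * V(k+1, i+1)]; then take max(V_cont, immediate exercise) for American.
  V(2,0) = exp(-r*dt) * [p*0.000000 + (1-p)*0.000000] = 0.000000; exercise = 0.000000; V(2,0) = max -> 0.000000
  V(2,1) = exp(-r*dt) * [p*0.000000 + (1-p)*1.200753] = 0.572662; exercise = 0.350000; V(2,1) = max -> 0.572662
  V(2,2) = exp(-r*dt) * [p*1.200753 + (1-p)*2.667085] = 1.889614; exercise = 1.970547; V(2,2) = max -> 1.970547
  V(1,0) = exp(-r*dt) * [p*0.000000 + (1-p)*0.572662] = 0.273113; exercise = 0.000000; V(1,0) = max -> 0.273113
  V(1,1) = exp(-r*dt) * [p*0.572662 + (1-p)*1.970547] = 1.234351; exercise = 1.200753; V(1,1) = max -> 1.234351
  V(0,0) = exp(-r*dt) * [p*0.273113 + (1-p)*1.234351] = 0.729167; exercise = 0.350000; V(0,0) = max -> 0.729167


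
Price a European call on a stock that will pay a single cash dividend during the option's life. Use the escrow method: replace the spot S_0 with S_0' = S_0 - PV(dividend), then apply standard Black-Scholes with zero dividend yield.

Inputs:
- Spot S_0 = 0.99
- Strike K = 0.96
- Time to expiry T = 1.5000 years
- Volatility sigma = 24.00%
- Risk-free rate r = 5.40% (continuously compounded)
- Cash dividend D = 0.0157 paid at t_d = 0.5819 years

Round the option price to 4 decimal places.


Answer: Price = 0.1591

Derivation:
PV(D) = D * exp(-r * t_d) = 0.0157 * 0.96906596 = 0.01521434
S_0' = S_0 - PV(D) = 0.9900 - 0.01521434 = 0.97478566
d1 = (ln(S_0'/K) + (r + sigma^2/2)*T) / (sigma*sqrt(T)) = 0.47453533
d2 = d1 - sigma*sqrt(T) = 0.18059656
exp(-rT) = 0.92219369
N(d1) = 0.68244090; N(d2) = 0.57165787
C = S_0' * N(d1) - K * exp(-rT) * N(d2) = 0.97478566 * 0.68244090 - 0.9600 * 0.92219369 * 0.57165787 = 0.1591


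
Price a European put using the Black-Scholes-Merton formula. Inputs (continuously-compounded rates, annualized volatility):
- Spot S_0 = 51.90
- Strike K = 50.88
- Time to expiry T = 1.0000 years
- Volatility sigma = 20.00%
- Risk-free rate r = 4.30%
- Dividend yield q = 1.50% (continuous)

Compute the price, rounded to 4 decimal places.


Answer: Price = 2.8959

Derivation:
d1 = (ln(S/K) + (r - q + 0.5*sigma^2) * T) / (sigma * sqrt(T)) = 0.33924436
d2 = d1 - sigma * sqrt(T) = 0.13924436
exp(-rT) = 0.95791139; exp(-qT) = 0.98511194
P = K * exp(-rT) * N(-d2) - S_0 * exp(-qT) * N(-d1)
N(-d1) = 0.36721283; N(-d2) = 0.44462853
P = 50.8800 * 0.95791139 * 0.44462853 - 51.9000 * 0.98511194 * 0.36721283 = 2.8959


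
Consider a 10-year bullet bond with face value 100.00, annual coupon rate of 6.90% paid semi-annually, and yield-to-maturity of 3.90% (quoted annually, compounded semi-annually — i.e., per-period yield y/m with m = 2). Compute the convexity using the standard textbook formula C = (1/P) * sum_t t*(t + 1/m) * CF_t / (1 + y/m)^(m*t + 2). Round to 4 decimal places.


Answer: Convexity = 70.4016

Derivation:
Coupon per period c = face * coupon_rate / m = 3.450000
Periods per year m = 2; per-period yield y/m = 0.019500
Number of cashflows N = 20
Cashflows (t years, CF_t, discount factor 1/(1+y/m)^(m*t), PV):
  t = 0.5000: CF_t = 3.450000, DF = 0.980873, PV = 3.384012
  t = 1.0000: CF_t = 3.450000, DF = 0.962112, PV = 3.319286
  t = 1.5000: CF_t = 3.450000, DF = 0.943709, PV = 3.255798
  t = 2.0000: CF_t = 3.450000, DF = 0.925659, PV = 3.193524
  t = 2.5000: CF_t = 3.450000, DF = 0.907954, PV = 3.132441
  t = 3.0000: CF_t = 3.450000, DF = 0.890588, PV = 3.072527
  t = 3.5000: CF_t = 3.450000, DF = 0.873553, PV = 3.013759
  t = 4.0000: CF_t = 3.450000, DF = 0.856845, PV = 2.956115
  t = 4.5000: CF_t = 3.450000, DF = 0.840456, PV = 2.899573
  t = 5.0000: CF_t = 3.450000, DF = 0.824380, PV = 2.844113
  t = 5.5000: CF_t = 3.450000, DF = 0.808613, PV = 2.789713
  t = 6.0000: CF_t = 3.450000, DF = 0.793146, PV = 2.736354
  t = 6.5000: CF_t = 3.450000, DF = 0.777976, PV = 2.684016
  t = 7.0000: CF_t = 3.450000, DF = 0.763095, PV = 2.632679
  t = 7.5000: CF_t = 3.450000, DF = 0.748500, PV = 2.582323
  t = 8.0000: CF_t = 3.450000, DF = 0.734183, PV = 2.532931
  t = 8.5000: CF_t = 3.450000, DF = 0.720140, PV = 2.484484
  t = 9.0000: CF_t = 3.450000, DF = 0.706366, PV = 2.436963
  t = 9.5000: CF_t = 3.450000, DF = 0.692855, PV = 2.390351
  t = 10.0000: CF_t = 103.450000, DF = 0.679603, PV = 70.304948
Price P = sum_t PV_t = 124.645910
Convexity numerator sum_t t*(t + 1/m) * CF_t / (1+y/m)^(m*t + 2):
  t = 0.5000: term = 1.627899
  t = 1.0000: term = 4.790286
  t = 1.5000: term = 9.397324
  t = 2.0000: term = 15.362635
  t = 2.5000: term = 22.603191
  t = 3.0000: term = 31.039202
  t = 3.5000: term = 40.594020
  t = 4.0000: term = 51.194028
  t = 4.5000: term = 62.768548
  t = 5.0000: term = 75.249744
  t = 5.5000: term = 88.572529
  t = 6.0000: term = 102.674473
  t = 6.5000: term = 117.495718
  t = 7.0000: term = 132.978894
  t = 7.5000: term = 149.069033
  t = 8.0000: term = 165.713491
  t = 8.5000: term = 182.861871
  t = 9.0000: term = 200.465946
  t = 9.5000: term = 218.479588
  t = 10.0000: term = 7102.328107
Convexity = (1/P) * sum = 8775.266524 / 124.645910 = 70.401560


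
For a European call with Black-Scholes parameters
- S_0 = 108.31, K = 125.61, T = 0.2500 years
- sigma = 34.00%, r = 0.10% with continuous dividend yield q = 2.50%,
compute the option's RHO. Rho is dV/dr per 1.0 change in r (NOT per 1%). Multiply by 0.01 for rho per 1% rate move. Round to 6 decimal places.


d1 = -0.8219669580; d2 = -0.9919669580
phi(d1) = 0.2845764418; exp(-qT) = 0.9937694906; exp(-rT) = 0.9997500312
N(d2) = 0.1606068220
Rho = K*T*exp(-rT)*N(d2) = 125.6100 * 0.2500 * 0.9997500312 * 0.1606068220 = 5.042195

Answer: Rho = 5.042195


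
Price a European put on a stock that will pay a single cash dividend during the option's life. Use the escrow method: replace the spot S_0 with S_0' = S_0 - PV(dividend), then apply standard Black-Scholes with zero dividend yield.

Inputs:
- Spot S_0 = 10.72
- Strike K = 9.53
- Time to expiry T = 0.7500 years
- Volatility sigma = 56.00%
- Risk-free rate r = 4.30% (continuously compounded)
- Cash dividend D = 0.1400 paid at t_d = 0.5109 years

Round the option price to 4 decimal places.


PV(D) = D * exp(-r * t_d) = 0.1400 * 0.97827085 = 0.13695792
S_0' = S_0 - PV(D) = 10.7200 - 0.13695792 = 10.58304208
d1 = (ln(S_0'/K) + (r + sigma^2/2)*T) / (sigma*sqrt(T)) = 0.52509636
d2 = d1 - sigma*sqrt(T) = 0.04012213
exp(-rT) = 0.96826449
N(-d1) = 0.29975810; N(-d2) = 0.48399788
P = K * exp(-rT) * N(-d2) - S_0' * N(-d1) = 9.5300 * 0.96826449 * 0.48399788 - 10.58304208 * 0.29975810 = 1.2938

Answer: Price = 1.2938


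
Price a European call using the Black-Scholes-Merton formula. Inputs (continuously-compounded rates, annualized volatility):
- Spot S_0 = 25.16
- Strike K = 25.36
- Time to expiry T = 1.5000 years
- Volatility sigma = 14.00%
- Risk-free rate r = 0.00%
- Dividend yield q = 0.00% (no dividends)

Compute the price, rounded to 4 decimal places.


d1 = (ln(S/K) + (r - q + 0.5*sigma^2) * T) / (sigma * sqrt(T)) = 0.03955519
d2 = d1 - sigma * sqrt(T) = -0.13190909
exp(-rT) = 1.00000000; exp(-qT) = 1.00000000
C = S_0 * exp(-qT) * N(d1) - K * exp(-rT) * N(d2)
N(d1) = 0.51577612; N(d2) = 0.44752810
C = 25.1600 * 1.00000000 * 0.51577612 - 25.3600 * 1.00000000 * 0.44752810 = 1.6276

Answer: Price = 1.6276


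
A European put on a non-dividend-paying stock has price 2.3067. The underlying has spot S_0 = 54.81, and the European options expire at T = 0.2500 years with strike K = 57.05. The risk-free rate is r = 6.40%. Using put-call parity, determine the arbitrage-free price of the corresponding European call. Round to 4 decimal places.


Put-call parity: C - P = S_0 * exp(-qT) - K * exp(-rT).
S_0 * exp(-qT) = 54.8100 * 1.00000000 = 54.81000000
K * exp(-rT) = 57.0500 * 0.98412732 = 56.14446361
C = P + S*exp(-qT) - K*exp(-rT)
C = 2.3067 + 54.81000000 - 56.14446361 = 0.9722

Answer: Call price = 0.9722


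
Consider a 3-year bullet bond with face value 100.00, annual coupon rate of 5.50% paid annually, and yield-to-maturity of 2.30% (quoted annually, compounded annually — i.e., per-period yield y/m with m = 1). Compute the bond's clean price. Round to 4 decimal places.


Answer: Price = 109.1748

Derivation:
Coupon per period c = face * coupon_rate / m = 5.500000
Periods per year m = 1; per-period yield y/m = 0.023000
Number of cashflows N = 3
Cashflows (t years, CF_t, discount factor 1/(1+y/m)^(m*t), PV):
  t = 1.0000: CF_t = 5.500000, DF = 0.977517, PV = 5.376344
  t = 2.0000: CF_t = 5.500000, DF = 0.955540, PV = 5.255468
  t = 3.0000: CF_t = 105.500000, DF = 0.934056, PV = 98.542950
Price P = sum_t PV_t = 109.174762


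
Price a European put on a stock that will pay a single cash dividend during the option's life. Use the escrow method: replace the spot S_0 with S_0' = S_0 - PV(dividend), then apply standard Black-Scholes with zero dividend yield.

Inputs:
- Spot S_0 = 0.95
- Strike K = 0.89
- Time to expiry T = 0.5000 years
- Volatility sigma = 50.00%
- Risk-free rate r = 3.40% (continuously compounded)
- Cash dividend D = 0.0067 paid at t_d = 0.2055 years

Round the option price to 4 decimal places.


PV(D) = D * exp(-r * t_d) = 0.0067 * 0.99303735 = 0.00665335
S_0' = S_0 - PV(D) = 0.9500 - 0.00665335 = 0.94334665
d1 = (ln(S_0'/K) + (r + sigma^2/2)*T) / (sigma*sqrt(T)) = 0.38950936
d2 = d1 - sigma*sqrt(T) = 0.03595597
exp(-rT) = 0.98314368
N(-d1) = 0.34844969; N(-d2) = 0.48565873
P = K * exp(-rT) * N(-d2) - S_0' * N(-d1) = 0.8900 * 0.98314368 * 0.48565873 - 0.94334665 * 0.34844969 = 0.0962

Answer: Price = 0.0962


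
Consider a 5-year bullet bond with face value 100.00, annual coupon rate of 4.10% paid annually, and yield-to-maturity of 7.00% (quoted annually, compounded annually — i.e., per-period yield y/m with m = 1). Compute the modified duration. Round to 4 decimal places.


Coupon per period c = face * coupon_rate / m = 4.100000
Periods per year m = 1; per-period yield y/m = 0.070000
Number of cashflows N = 5
Cashflows (t years, CF_t, discount factor 1/(1+y/m)^(m*t), PV):
  t = 1.0000: CF_t = 4.100000, DF = 0.934579, PV = 3.831776
  t = 2.0000: CF_t = 4.100000, DF = 0.873439, PV = 3.581099
  t = 3.0000: CF_t = 4.100000, DF = 0.816298, PV = 3.346821
  t = 4.0000: CF_t = 4.100000, DF = 0.762895, PV = 3.127870
  t = 5.0000: CF_t = 104.100000, DF = 0.712986, PV = 74.221861
Price P = sum_t PV_t = 88.109427
First compute Macaulay numerator sum_t t * PV_t:
  t * PV_t at t = 1.0000: 3.831776
  t * PV_t at t = 2.0000: 7.162198
  t * PV_t at t = 3.0000: 10.040464
  t * PV_t at t = 4.0000: 12.511481
  t * PV_t at t = 5.0000: 371.109306
Macaulay duration D = 404.655225 / 88.109427 = 4.592644
Modified duration = D / (1 + y/m) = 4.592644 / (1 + 0.070000) = 4.292191

Answer: Modified duration = 4.2922


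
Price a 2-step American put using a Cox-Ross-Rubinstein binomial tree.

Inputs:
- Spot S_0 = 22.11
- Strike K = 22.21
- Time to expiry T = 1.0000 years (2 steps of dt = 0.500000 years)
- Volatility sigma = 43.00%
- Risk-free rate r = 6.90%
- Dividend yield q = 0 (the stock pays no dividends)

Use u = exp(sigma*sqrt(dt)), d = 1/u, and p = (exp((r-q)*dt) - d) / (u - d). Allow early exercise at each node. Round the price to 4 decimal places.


dt = T/N = 0.500000
u = exp(sigma*sqrt(dt)) = 1.355345; d = 1/u = 0.737820
p = (exp((r-q)*dt) - d) / (u - d) = 0.481409
Discount per step: exp(-r*dt) = 0.966088
Stock lattice S(k, i) with i counting down-moves:
  k=0: S(0,0) = 22.1100
  k=1: S(1,0) = 29.9667; S(1,1) = 16.3132
  k=2: S(2,0) = 40.6152; S(2,1) = 22.1100; S(2,2) = 12.0362
Terminal payoffs V(N, i) = max(K - S_T, 0):
  V(2,0) = 0.000000; V(2,1) = 0.100000; V(2,2) = 10.173807
Backward induction: V(k, i) = exp(-r*dt) * [p * V(k+1, i) + (1-p) * V(k+1, i+1)]; then take max(V_cont, immediate exercise) for American.
  V(1,0) = exp(-r*dt) * [p*0.000000 + (1-p)*0.100000] = 0.050100; exercise = 0.000000; V(1,0) = max -> 0.050100
  V(1,1) = exp(-r*dt) * [p*0.100000 + (1-p)*10.173807] = 5.143630; exercise = 5.896808; V(1,1) = max -> 5.896808
  V(0,0) = exp(-r*dt) * [p*0.050100 + (1-p)*5.896808] = 2.977628; exercise = 0.100000; V(0,0) = max -> 2.977628

Answer: Price = V(0,0) = 2.9776


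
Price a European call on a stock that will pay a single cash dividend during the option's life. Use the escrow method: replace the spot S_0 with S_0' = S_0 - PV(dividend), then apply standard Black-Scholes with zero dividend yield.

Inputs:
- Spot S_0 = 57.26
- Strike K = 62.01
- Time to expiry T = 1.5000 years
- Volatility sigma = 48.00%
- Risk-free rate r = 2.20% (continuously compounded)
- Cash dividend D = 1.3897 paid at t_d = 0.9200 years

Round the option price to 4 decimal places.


Answer: Price = 11.4419

Derivation:
PV(D) = D * exp(-r * t_d) = 1.3897 * 0.97996345 = 1.36185521
S_0' = S_0 - PV(D) = 57.2600 - 1.36185521 = 55.89814479
d1 = (ln(S_0'/K) + (r + sigma^2/2)*T) / (sigma*sqrt(T)) = 0.17356596
d2 = d1 - sigma*sqrt(T) = -0.41431158
exp(-rT) = 0.96753856
N(d1) = 0.56889671; N(d2) = 0.33932297
C = S_0' * N(d1) - K * exp(-rT) * N(d2) = 55.89814479 * 0.56889671 - 62.0100 * 0.96753856 * 0.33932297 = 11.4419


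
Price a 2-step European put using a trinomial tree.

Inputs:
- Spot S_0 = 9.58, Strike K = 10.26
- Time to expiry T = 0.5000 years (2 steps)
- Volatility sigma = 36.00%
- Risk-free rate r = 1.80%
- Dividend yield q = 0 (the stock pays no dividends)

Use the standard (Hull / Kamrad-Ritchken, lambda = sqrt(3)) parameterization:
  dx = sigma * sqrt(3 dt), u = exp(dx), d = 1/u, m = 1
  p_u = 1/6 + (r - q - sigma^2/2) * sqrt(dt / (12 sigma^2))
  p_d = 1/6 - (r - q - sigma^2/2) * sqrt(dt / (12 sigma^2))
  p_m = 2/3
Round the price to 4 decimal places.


Answer: Price = V(0,0) = 1.3065

Derivation:
dt = T/N = 0.250000; dx = sigma*sqrt(3*dt) = 0.311769
u = exp(dx) = 1.365839; d = 1/u = 0.732151
p_u = 0.147903, p_m = 0.666667, p_d = 0.185431
Discount per step: exp(-r*dt) = 0.995510
Stock lattice S(k, j) with j the centered position index:
  k=0: S(0,+0) = 9.5800
  k=1: S(1,-1) = 7.0140; S(1,+0) = 9.5800; S(1,+1) = 13.0847
  k=2: S(2,-2) = 5.1353; S(2,-1) = 7.0140; S(2,+0) = 9.5800; S(2,+1) = 13.0847; S(2,+2) = 17.8717
Terminal payoffs V(N, j) = max(K - S_T, 0):
  V(2,-2) = 5.124695; V(2,-1) = 3.245998; V(2,+0) = 0.680000; V(2,+1) = 0.000000; V(2,+2) = 0.000000
Backward induction: V(k, j) = exp(-r*dt) * [p_u * V(k+1, j+1) + p_m * V(k+1, j) + p_d * V(k+1, j-1)]
  V(1,-1) = exp(-r*dt) * [p_u*0.680000 + p_m*3.245998 + p_d*5.124695] = 3.200413
  V(1,+0) = exp(-r*dt) * [p_u*0.000000 + p_m*0.680000 + p_d*3.245998] = 1.050503
  V(1,+1) = exp(-r*dt) * [p_u*0.000000 + p_m*0.000000 + p_d*0.680000] = 0.125527
  V(0,+0) = exp(-r*dt) * [p_u*0.125527 + p_m*1.050503 + p_d*3.200413] = 1.306463


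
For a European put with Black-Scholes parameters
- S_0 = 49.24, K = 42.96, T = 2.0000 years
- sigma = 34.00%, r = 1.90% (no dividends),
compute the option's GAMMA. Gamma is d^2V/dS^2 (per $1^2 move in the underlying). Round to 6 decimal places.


d1 = 0.6031971301; d2 = 0.1223645188
phi(d1) = 0.3325842984; exp(-qT) = 1.0000000000; exp(-rT) = 0.9627129409
Gamma = exp(-qT) * phi(d1) / (S * sigma * sqrt(T)) = 1.0000000000 * 0.3325842984 / (49.2400 * 0.3400 * 1.4142135624) = 0.014047

Answer: Gamma = 0.014047


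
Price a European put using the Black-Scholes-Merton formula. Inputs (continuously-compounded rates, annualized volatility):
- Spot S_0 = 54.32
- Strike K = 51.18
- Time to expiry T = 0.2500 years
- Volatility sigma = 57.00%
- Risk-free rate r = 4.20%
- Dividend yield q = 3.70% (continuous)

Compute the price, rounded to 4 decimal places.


Answer: Price = 4.4647

Derivation:
d1 = (ln(S/K) + (r - q + 0.5*sigma^2) * T) / (sigma * sqrt(T)) = 0.35581106
d2 = d1 - sigma * sqrt(T) = 0.07081106
exp(-rT) = 0.98955493; exp(-qT) = 0.99079265
P = K * exp(-rT) * N(-d2) - S_0 * exp(-qT) * N(-d1)
N(-d1) = 0.36099103; N(-d2) = 0.47177406
P = 51.1800 * 0.98955493 * 0.47177406 - 54.3200 * 0.99079265 * 0.36099103 = 4.4647
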